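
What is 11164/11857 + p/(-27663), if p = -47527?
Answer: 872357371/328000191 ≈ 2.6596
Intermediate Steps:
11164/11857 + p/(-27663) = 11164/11857 - 47527/(-27663) = 11164*(1/11857) - 47527*(-1/27663) = 11164/11857 + 47527/27663 = 872357371/328000191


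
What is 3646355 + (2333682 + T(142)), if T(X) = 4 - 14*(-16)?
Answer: 5980265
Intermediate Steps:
T(X) = 228 (T(X) = 4 + 224 = 228)
3646355 + (2333682 + T(142)) = 3646355 + (2333682 + 228) = 3646355 + 2333910 = 5980265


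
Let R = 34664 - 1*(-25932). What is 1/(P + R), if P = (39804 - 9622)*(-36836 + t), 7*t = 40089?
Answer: -1/938871242 ≈ -1.0651e-9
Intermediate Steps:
t = 5727 (t = (1/7)*40089 = 5727)
R = 60596 (R = 34664 + 25932 = 60596)
P = -938931838 (P = (39804 - 9622)*(-36836 + 5727) = 30182*(-31109) = -938931838)
1/(P + R) = 1/(-938931838 + 60596) = 1/(-938871242) = -1/938871242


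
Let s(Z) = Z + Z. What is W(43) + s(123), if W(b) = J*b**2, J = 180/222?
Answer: 64572/37 ≈ 1745.2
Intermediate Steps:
J = 30/37 (J = 180*(1/222) = 30/37 ≈ 0.81081)
W(b) = 30*b**2/37
s(Z) = 2*Z
W(43) + s(123) = (30/37)*43**2 + 2*123 = (30/37)*1849 + 246 = 55470/37 + 246 = 64572/37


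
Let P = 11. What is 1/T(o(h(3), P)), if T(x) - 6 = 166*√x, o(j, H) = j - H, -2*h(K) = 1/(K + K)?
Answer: 18/916345 - 83*I*√399/916345 ≈ 1.9643e-5 - 0.0018093*I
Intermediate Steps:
h(K) = -1/(4*K) (h(K) = -1/(2*(K + K)) = -1/(2*K)/2 = -1/(4*K))
T(x) = 6 + 166*√x
1/T(o(h(3), P)) = 1/(6 + 166*√(-¼/3 - 1*11)) = 1/(6 + 166*√(-¼*⅓ - 11)) = 1/(6 + 166*√(-1/12 - 11)) = 1/(6 + 166*√(-133/12)) = 1/(6 + 166*(I*√399/6)) = 1/(6 + 83*I*√399/3)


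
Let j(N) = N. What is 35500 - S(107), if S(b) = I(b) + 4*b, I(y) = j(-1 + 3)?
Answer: 35070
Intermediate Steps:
I(y) = 2 (I(y) = -1 + 3 = 2)
S(b) = 2 + 4*b
35500 - S(107) = 35500 - (2 + 4*107) = 35500 - (2 + 428) = 35500 - 1*430 = 35500 - 430 = 35070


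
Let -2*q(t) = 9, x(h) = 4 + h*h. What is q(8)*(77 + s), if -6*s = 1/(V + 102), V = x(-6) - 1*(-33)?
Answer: -242547/700 ≈ -346.50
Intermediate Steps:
x(h) = 4 + h²
q(t) = -9/2 (q(t) = -½*9 = -9/2)
V = 73 (V = (4 + (-6)²) - 1*(-33) = (4 + 36) + 33 = 40 + 33 = 73)
s = -1/1050 (s = -1/(6*(73 + 102)) = -⅙/175 = -⅙*1/175 = -1/1050 ≈ -0.00095238)
q(8)*(77 + s) = -9*(77 - 1/1050)/2 = -9/2*80849/1050 = -242547/700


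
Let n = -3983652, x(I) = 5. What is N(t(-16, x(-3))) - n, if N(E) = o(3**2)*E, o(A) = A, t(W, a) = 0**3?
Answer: 3983652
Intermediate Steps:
t(W, a) = 0
N(E) = 9*E (N(E) = 3**2*E = 9*E)
N(t(-16, x(-3))) - n = 9*0 - 1*(-3983652) = 0 + 3983652 = 3983652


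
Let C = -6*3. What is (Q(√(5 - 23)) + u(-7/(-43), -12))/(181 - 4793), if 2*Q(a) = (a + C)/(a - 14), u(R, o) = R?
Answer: -7303/42439624 - 3*I*√2/493484 ≈ -0.00017208 - 8.5973e-6*I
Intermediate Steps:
C = -18
Q(a) = (-18 + a)/(2*(-14 + a)) (Q(a) = ((a - 18)/(a - 14))/2 = ((-18 + a)/(-14 + a))/2 = (-18 + a)/(2*(-14 + a)))
(Q(√(5 - 23)) + u(-7/(-43), -12))/(181 - 4793) = ((-18 + √(5 - 23))/(2*(-14 + √(5 - 23))) - 7/(-43))/(181 - 4793) = ((-18 + √(-18))/(2*(-14 + √(-18))) - 7*(-1/43))/(-4612) = ((-18 + 3*I*√2)/(2*(-14 + 3*I*√2)) + 7/43)*(-1/4612) = (7/43 + (-18 + 3*I*√2)/(2*(-14 + 3*I*√2)))*(-1/4612) = -7/198316 - (-18 + 3*I*√2)/(9224*(-14 + 3*I*√2))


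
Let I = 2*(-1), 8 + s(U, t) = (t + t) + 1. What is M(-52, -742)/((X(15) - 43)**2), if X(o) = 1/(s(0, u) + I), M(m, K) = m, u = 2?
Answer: -325/11664 ≈ -0.027864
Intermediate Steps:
s(U, t) = -7 + 2*t (s(U, t) = -8 + ((t + t) + 1) = -8 + (2*t + 1) = -8 + (1 + 2*t) = -7 + 2*t)
I = -2
X(o) = -1/5 (X(o) = 1/((-7 + 2*2) - 2) = 1/((-7 + 4) - 2) = 1/(-3 - 2) = 1/(-5) = -1/5)
M(-52, -742)/((X(15) - 43)**2) = -52/(-1/5 - 43)**2 = -52/((-216/5)**2) = -52/46656/25 = -52*25/46656 = -325/11664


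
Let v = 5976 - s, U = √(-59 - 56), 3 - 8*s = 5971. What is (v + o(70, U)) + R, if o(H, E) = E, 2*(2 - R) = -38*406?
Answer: 14438 + I*√115 ≈ 14438.0 + 10.724*I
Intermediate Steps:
s = -746 (s = 3/8 - ⅛*5971 = 3/8 - 5971/8 = -746)
R = 7716 (R = 2 - (-19)*406 = 2 - ½*(-15428) = 2 + 7714 = 7716)
U = I*√115 (U = √(-115) = I*√115 ≈ 10.724*I)
v = 6722 (v = 5976 - 1*(-746) = 5976 + 746 = 6722)
(v + o(70, U)) + R = (6722 + I*√115) + 7716 = 14438 + I*√115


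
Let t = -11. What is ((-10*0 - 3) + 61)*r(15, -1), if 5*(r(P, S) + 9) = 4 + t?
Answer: -3016/5 ≈ -603.20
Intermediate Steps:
r(P, S) = -52/5 (r(P, S) = -9 + (4 - 11)/5 = -9 + (⅕)*(-7) = -9 - 7/5 = -52/5)
((-10*0 - 3) + 61)*r(15, -1) = ((-10*0 - 3) + 61)*(-52/5) = ((0 - 3) + 61)*(-52/5) = (-3 + 61)*(-52/5) = 58*(-52/5) = -3016/5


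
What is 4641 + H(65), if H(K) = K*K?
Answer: 8866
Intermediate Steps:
H(K) = K²
4641 + H(65) = 4641 + 65² = 4641 + 4225 = 8866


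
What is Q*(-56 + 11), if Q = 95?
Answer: -4275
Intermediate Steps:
Q*(-56 + 11) = 95*(-56 + 11) = 95*(-45) = -4275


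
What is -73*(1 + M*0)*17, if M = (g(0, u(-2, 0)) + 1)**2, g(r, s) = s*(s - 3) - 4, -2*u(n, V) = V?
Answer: -1241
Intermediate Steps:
u(n, V) = -V/2
g(r, s) = -4 + s*(-3 + s) (g(r, s) = s*(-3 + s) - 4 = -4 + s*(-3 + s))
M = 9 (M = ((-4 + (-1/2*0)**2 - (-3)*0/2) + 1)**2 = ((-4 + 0**2 - 3*0) + 1)**2 = ((-4 + 0 + 0) + 1)**2 = (-4 + 1)**2 = (-3)**2 = 9)
-73*(1 + M*0)*17 = -73*(1 + 9*0)*17 = -73*(1 + 0)*17 = -73*1*17 = -73*17 = -1241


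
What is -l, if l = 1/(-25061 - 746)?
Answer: 1/25807 ≈ 3.8749e-5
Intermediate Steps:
l = -1/25807 (l = 1/(-25807) = -1/25807 ≈ -3.8749e-5)
-l = -1*(-1/25807) = 1/25807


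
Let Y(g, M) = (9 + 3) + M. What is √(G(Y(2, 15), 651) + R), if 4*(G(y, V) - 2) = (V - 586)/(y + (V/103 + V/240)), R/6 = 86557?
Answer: 2*√11445850781550681/296911 ≈ 720.66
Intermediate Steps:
R = 519342 (R = 6*86557 = 519342)
Y(g, M) = 12 + M
G(y, V) = 2 + (-586 + V)/(4*(y + 343*V/24720)) (G(y, V) = 2 + ((V - 586)/(y + (V/103 + V/240)))/4 = 2 + ((-586 + V)/(y + (V*(1/103) + V*(1/240))))/4 = 2 + ((-586 + V)/(y + (V/103 + V/240)))/4 = 2 + ((-586 + V)/(y + 343*V/24720))/4 = 2 + (-586 + V)/(4*(y + 343*V/24720)))
√(G(Y(2, 15), 651) + R) = √(2*(-1810740 + 3433*651 + 24720*(12 + 15))/(343*651 + 24720*(12 + 15)) + 519342) = √(2*(-1810740 + 2234883 + 24720*27)/(223293 + 24720*27) + 519342) = √(2*(-1810740 + 2234883 + 667440)/(223293 + 667440) + 519342) = √(2*1091583/890733 + 519342) = √(2*(1/890733)*1091583 + 519342) = √(727722/296911 + 519342) = √(154199080284/296911) = 2*√11445850781550681/296911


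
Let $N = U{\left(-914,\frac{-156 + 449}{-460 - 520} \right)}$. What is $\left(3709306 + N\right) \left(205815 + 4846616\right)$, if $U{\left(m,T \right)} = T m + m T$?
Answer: $\frac{4592224618170401}{245} \approx 1.8744 \cdot 10^{13}$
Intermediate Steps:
$U{\left(m,T \right)} = 2 T m$ ($U{\left(m,T \right)} = T m + T m = 2 T m$)
$N = \frac{133901}{245}$ ($N = 2 \frac{-156 + 449}{-460 - 520} \left(-914\right) = 2 \frac{293}{-980} \left(-914\right) = 2 \cdot 293 \left(- \frac{1}{980}\right) \left(-914\right) = 2 \left(- \frac{293}{980}\right) \left(-914\right) = \frac{133901}{245} \approx 546.54$)
$\left(3709306 + N\right) \left(205815 + 4846616\right) = \left(3709306 + \frac{133901}{245}\right) \left(205815 + 4846616\right) = \frac{908913871}{245} \cdot 5052431 = \frac{4592224618170401}{245}$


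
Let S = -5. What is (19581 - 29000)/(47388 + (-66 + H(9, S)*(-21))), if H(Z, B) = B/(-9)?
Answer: -28257/141931 ≈ -0.19909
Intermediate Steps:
H(Z, B) = -B/9 (H(Z, B) = B*(-⅑) = -B/9)
(19581 - 29000)/(47388 + (-66 + H(9, S)*(-21))) = (19581 - 29000)/(47388 + (-66 - ⅑*(-5)*(-21))) = -9419/(47388 + (-66 + (5/9)*(-21))) = -9419/(47388 + (-66 - 35/3)) = -9419/(47388 - 233/3) = -9419/141931/3 = -9419*3/141931 = -28257/141931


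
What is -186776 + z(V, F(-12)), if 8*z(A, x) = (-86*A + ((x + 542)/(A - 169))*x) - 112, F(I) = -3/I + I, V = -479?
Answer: -5021970227/27648 ≈ -1.8164e+5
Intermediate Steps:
F(I) = I - 3/I
z(A, x) = -14 - 43*A/4 + x*(542 + x)/(8*(-169 + A)) (z(A, x) = ((-86*A + ((x + 542)/(A - 169))*x) - 112)/8 = ((-86*A + ((542 + x)/(-169 + A))*x) - 112)/8 = ((-86*A + x*(542 + x)/(-169 + A)) - 112)/8 = (-112 - 86*A + x*(542 + x)/(-169 + A))/8 = -14 - 43*A/4 + x*(542 + x)/(8*(-169 + A)))
-186776 + z(V, F(-12)) = -186776 + (18928 + (-12 - 3/(-12))² - 86*(-479)² + 542*(-12 - 3/(-12)) + 14422*(-479))/(8*(-169 - 479)) = -186776 + (⅛)*(18928 + (-12 - 3*(-1/12))² - 86*229441 + 542*(-12 - 3*(-1/12)) - 6908138)/(-648) = -186776 + (⅛)*(-1/648)*(18928 + (-12 + ¼)² - 19731926 + 542*(-12 + ¼) - 6908138) = -186776 + (⅛)*(-1/648)*(18928 + (-47/4)² - 19731926 + 542*(-47/4) - 6908138) = -186776 + (⅛)*(-1/648)*(18928 + 2209/16 - 19731926 - 12737/2 - 6908138) = -186776 + (⅛)*(-1/648)*(-426037863/16) = -186776 + 142012621/27648 = -5021970227/27648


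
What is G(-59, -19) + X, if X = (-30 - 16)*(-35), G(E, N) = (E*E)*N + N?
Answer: -64548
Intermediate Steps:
G(E, N) = N + N*E² (G(E, N) = E²*N + N = N*E² + N = N + N*E²)
X = 1610 (X = -46*(-35) = 1610)
G(-59, -19) + X = -19*(1 + (-59)²) + 1610 = -19*(1 + 3481) + 1610 = -19*3482 + 1610 = -66158 + 1610 = -64548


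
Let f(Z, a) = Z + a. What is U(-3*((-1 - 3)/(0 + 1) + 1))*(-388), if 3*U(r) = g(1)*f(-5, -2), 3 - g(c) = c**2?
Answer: 5432/3 ≈ 1810.7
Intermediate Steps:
g(c) = 3 - c**2
U(r) = -14/3 (U(r) = ((3 - 1*1**2)*(-5 - 2))/3 = ((3 - 1*1)*(-7))/3 = ((3 - 1)*(-7))/3 = (2*(-7))/3 = (1/3)*(-14) = -14/3)
U(-3*((-1 - 3)/(0 + 1) + 1))*(-388) = -14/3*(-388) = 5432/3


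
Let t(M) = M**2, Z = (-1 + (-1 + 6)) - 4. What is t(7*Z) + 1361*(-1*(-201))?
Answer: 273561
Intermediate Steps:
Z = 0 (Z = (-1 + 5) - 4 = 4 - 4 = 0)
t(7*Z) + 1361*(-1*(-201)) = (7*0)**2 + 1361*(-1*(-201)) = 0**2 + 1361*201 = 0 + 273561 = 273561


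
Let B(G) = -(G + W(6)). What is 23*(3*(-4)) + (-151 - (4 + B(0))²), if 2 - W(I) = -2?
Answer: -427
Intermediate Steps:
W(I) = 4 (W(I) = 2 - 1*(-2) = 2 + 2 = 4)
B(G) = -4 - G (B(G) = -(G + 4) = -(4 + G) = -4 - G)
23*(3*(-4)) + (-151 - (4 + B(0))²) = 23*(3*(-4)) + (-151 - (4 + (-4 - 1*0))²) = 23*(-12) + (-151 - (4 + (-4 + 0))²) = -276 + (-151 - (4 - 4)²) = -276 + (-151 - 1*0²) = -276 + (-151 - 1*0) = -276 + (-151 + 0) = -276 - 151 = -427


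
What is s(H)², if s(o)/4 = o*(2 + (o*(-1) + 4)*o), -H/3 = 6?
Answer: 804743424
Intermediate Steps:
H = -18 (H = -3*6 = -18)
s(o) = 4*o*(2 + o*(4 - o)) (s(o) = 4*(o*(2 + (o*(-1) + 4)*o)) = 4*(o*(2 + (-o + 4)*o)) = 4*(o*(2 + (4 - o)*o)) = 4*(o*(2 + o*(4 - o))) = 4*o*(2 + o*(4 - o)))
s(H)² = (4*(-18)*(2 - 1*(-18)² + 4*(-18)))² = (4*(-18)*(2 - 1*324 - 72))² = (4*(-18)*(2 - 324 - 72))² = (4*(-18)*(-394))² = 28368² = 804743424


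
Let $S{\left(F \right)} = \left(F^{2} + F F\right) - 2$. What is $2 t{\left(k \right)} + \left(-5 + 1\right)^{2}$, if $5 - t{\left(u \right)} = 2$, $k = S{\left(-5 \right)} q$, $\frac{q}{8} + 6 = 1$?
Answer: $22$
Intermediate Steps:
$q = -40$ ($q = -48 + 8 \cdot 1 = -48 + 8 = -40$)
$S{\left(F \right)} = -2 + 2 F^{2}$ ($S{\left(F \right)} = \left(F^{2} + F^{2}\right) - 2 = 2 F^{2} - 2 = -2 + 2 F^{2}$)
$k = -1920$ ($k = \left(-2 + 2 \left(-5\right)^{2}\right) \left(-40\right) = \left(-2 + 2 \cdot 25\right) \left(-40\right) = \left(-2 + 50\right) \left(-40\right) = 48 \left(-40\right) = -1920$)
$t{\left(u \right)} = 3$ ($t{\left(u \right)} = 5 - 2 = 3$)
$2 t{\left(k \right)} + \left(-5 + 1\right)^{2} = 2 \cdot 3 + \left(-5 + 1\right)^{2} = 6 + \left(-4\right)^{2} = 6 + 16 = 22$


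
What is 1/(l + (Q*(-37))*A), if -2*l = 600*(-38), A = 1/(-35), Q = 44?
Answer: 35/400628 ≈ 8.7363e-5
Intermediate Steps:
A = -1/35 ≈ -0.028571
l = 11400 (l = -300*(-38) = -½*(-22800) = 11400)
1/(l + (Q*(-37))*A) = 1/(11400 + (44*(-37))*(-1/35)) = 1/(11400 - 1628*(-1/35)) = 1/(11400 + 1628/35) = 1/(400628/35) = 35/400628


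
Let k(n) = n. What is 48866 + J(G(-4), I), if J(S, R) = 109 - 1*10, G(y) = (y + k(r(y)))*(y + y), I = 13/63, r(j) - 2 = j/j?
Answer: 48965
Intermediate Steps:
r(j) = 3 (r(j) = 2 + j/j = 2 + 1 = 3)
I = 13/63 (I = 13*(1/63) = 13/63 ≈ 0.20635)
G(y) = 2*y*(3 + y) (G(y) = (y + 3)*(y + y) = (3 + y)*(2*y) = 2*y*(3 + y))
J(S, R) = 99 (J(S, R) = 109 - 10 = 99)
48866 + J(G(-4), I) = 48866 + 99 = 48965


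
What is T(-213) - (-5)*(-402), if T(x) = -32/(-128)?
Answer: -8039/4 ≈ -2009.8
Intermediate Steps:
T(x) = 1/4 (T(x) = -32*(-1/128) = 1/4)
T(-213) - (-5)*(-402) = 1/4 - (-5)*(-402) = 1/4 - 1*2010 = 1/4 - 2010 = -8039/4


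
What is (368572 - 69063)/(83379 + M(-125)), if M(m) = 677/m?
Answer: 5348375/1488814 ≈ 3.5924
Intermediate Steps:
(368572 - 69063)/(83379 + M(-125)) = (368572 - 69063)/(83379 + 677/(-125)) = 299509/(83379 + 677*(-1/125)) = 299509/(83379 - 677/125) = 299509/(10421698/125) = 299509*(125/10421698) = 5348375/1488814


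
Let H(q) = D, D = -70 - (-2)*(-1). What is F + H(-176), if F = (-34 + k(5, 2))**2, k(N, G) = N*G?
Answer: 504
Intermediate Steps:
k(N, G) = G*N
F = 576 (F = (-34 + 2*5)**2 = (-34 + 10)**2 = (-24)**2 = 576)
D = -72 (D = -70 - 1*2 = -70 - 2 = -72)
H(q) = -72
F + H(-176) = 576 - 72 = 504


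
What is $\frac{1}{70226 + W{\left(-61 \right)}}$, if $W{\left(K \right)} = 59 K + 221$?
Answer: $\frac{1}{66848} \approx 1.4959 \cdot 10^{-5}$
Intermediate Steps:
$W{\left(K \right)} = 221 + 59 K$
$\frac{1}{70226 + W{\left(-61 \right)}} = \frac{1}{70226 + \left(221 + 59 \left(-61\right)\right)} = \frac{1}{70226 + \left(221 - 3599\right)} = \frac{1}{70226 - 3378} = \frac{1}{66848}$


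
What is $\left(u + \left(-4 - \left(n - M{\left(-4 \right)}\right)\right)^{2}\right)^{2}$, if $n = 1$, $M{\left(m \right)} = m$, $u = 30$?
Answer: $12321$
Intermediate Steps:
$\left(u + \left(-4 - \left(n - M{\left(-4 \right)}\right)\right)^{2}\right)^{2} = \left(30 + \left(-4 - 5\right)^{2}\right)^{2} = \left(30 + \left(-9\right)^{2}\right)^{2} = \left(30 + 81\right)^{2} = 111^{2} = 12321$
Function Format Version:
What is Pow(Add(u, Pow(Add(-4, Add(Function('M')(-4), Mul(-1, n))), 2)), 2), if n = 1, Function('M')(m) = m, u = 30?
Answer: 12321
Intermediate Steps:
Pow(Add(u, Pow(Add(-4, Add(Function('M')(-4), Mul(-1, n))), 2)), 2) = Pow(Add(30, Pow(Add(-4, Add(-4, Mul(-1, 1))), 2)), 2) = Pow(Add(30, Pow(Add(-4, Add(-4, -1)), 2)), 2) = Pow(Add(30, Pow(Add(-4, -5), 2)), 2) = Pow(Add(30, Pow(-9, 2)), 2) = Pow(Add(30, 81), 2) = Pow(111, 2) = 12321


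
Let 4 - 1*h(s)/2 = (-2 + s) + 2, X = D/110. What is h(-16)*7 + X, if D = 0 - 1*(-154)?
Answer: 1407/5 ≈ 281.40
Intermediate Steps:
D = 154 (D = 0 + 154 = 154)
X = 7/5 (X = 154/110 = 154*(1/110) = 7/5 ≈ 1.4000)
h(s) = 8 - 2*s (h(s) = 8 - 2*((-2 + s) + 2) = 8 - 2*s)
h(-16)*7 + X = (8 - 2*(-16))*7 + 7/5 = (8 + 32)*7 + 7/5 = 40*7 + 7/5 = 280 + 7/5 = 1407/5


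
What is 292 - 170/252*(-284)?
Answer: 30466/63 ≈ 483.59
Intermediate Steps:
292 - 170/252*(-284) = 292 - 170*1/252*(-284) = 292 - 85/126*(-284) = 292 + 12070/63 = 30466/63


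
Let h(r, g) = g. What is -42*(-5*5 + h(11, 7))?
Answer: 756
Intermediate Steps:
-42*(-5*5 + h(11, 7)) = -42*(-5*5 + 7) = -42*(-25 + 7) = -42*(-18) = 756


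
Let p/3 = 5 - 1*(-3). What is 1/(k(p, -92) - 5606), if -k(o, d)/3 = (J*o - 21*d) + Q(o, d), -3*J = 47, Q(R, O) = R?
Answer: -1/10346 ≈ -9.6656e-5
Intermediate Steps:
p = 24 (p = 3*(5 - 1*(-3)) = 3*(5 + 3) = 3*8 = 24)
J = -47/3 (J = -1/3*47 = -47/3 ≈ -15.667)
k(o, d) = 44*o + 63*d (k(o, d) = -3*((-47*o/3 - 21*d) + o) = -3*((-21*d - 47*o/3) + o) = -3*(-21*d - 44*o/3) = 44*o + 63*d)
1/(k(p, -92) - 5606) = 1/((44*24 + 63*(-92)) - 5606) = 1/((1056 - 5796) - 5606) = 1/(-4740 - 5606) = 1/(-10346) = -1/10346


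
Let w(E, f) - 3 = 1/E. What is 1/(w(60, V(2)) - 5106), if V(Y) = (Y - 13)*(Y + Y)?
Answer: -60/306179 ≈ -0.00019596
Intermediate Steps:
V(Y) = 2*Y*(-13 + Y) (V(Y) = (-13 + Y)*(2*Y) = 2*Y*(-13 + Y))
w(E, f) = 3 + 1/E
1/(w(60, V(2)) - 5106) = 1/((3 + 1/60) - 5106) = 1/(181/60 - 5106) = 1/(-306179/60) = -60/306179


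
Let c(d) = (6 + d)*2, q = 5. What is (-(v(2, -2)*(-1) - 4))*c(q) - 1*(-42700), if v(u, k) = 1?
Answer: 42810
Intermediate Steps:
c(d) = 12 + 2*d
(-(v(2, -2)*(-1) - 4))*c(q) - 1*(-42700) = (-(1*(-1) - 4))*(12 + 2*5) - 1*(-42700) = (-(-1 - 4))*(12 + 10) + 42700 = -1*(-5)*22 + 42700 = 5*22 + 42700 = 110 + 42700 = 42810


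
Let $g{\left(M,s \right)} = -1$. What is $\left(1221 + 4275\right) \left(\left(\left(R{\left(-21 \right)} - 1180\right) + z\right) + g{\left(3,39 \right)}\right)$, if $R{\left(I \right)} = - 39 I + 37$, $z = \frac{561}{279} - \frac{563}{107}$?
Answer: $- \frac{5984090600}{3317} \approx -1.8041 \cdot 10^{6}$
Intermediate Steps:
$z = - \frac{32350}{9951}$ ($z = 561 \cdot \frac{1}{279} - \frac{563}{107} = \frac{187}{93} - \frac{563}{107} = - \frac{32350}{9951} \approx -3.2509$)
$R{\left(I \right)} = 37 - 39 I$
$\left(1221 + 4275\right) \left(\left(\left(R{\left(-21 \right)} - 1180\right) + z\right) + g{\left(3,39 \right)}\right) = \left(1221 + 4275\right) \left(\left(\left(\left(37 - -819\right) - 1180\right) - \frac{32350}{9951}\right) - 1\right) = 5496 \left(\left(\left(\left(37 + 819\right) - 1180\right) - \frac{32350}{9951}\right) - 1\right) = 5496 \left(\left(\left(856 - 1180\right) - \frac{32350}{9951}\right) - 1\right) = 5496 \left(\left(-324 - \frac{32350}{9951}\right) - 1\right) = 5496 \left(- \frac{3256474}{9951} - 1\right) = 5496 \left(- \frac{3266425}{9951}\right) = - \frac{5984090600}{3317}$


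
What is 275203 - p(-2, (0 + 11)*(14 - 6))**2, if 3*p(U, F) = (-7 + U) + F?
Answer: 2470586/9 ≈ 2.7451e+5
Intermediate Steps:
p(U, F) = -7/3 + F/3 + U/3 (p(U, F) = ((-7 + U) + F)/3 = (-7 + F + U)/3 = -7/3 + F/3 + U/3)
275203 - p(-2, (0 + 11)*(14 - 6))**2 = 275203 - (-7/3 + ((0 + 11)*(14 - 6))/3 + (1/3)*(-2))**2 = 275203 - (-7/3 + (11*8)/3 - 2/3)**2 = 275203 - (-7/3 + (1/3)*88 - 2/3)**2 = 275203 - (-7/3 + 88/3 - 2/3)**2 = 275203 - (79/3)**2 = 275203 - 1*6241/9 = 275203 - 6241/9 = 2470586/9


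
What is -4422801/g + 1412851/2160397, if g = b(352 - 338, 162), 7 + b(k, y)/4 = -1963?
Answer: 9566139277877/17023928360 ≈ 561.92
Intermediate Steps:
b(k, y) = -7880 (b(k, y) = -28 + 4*(-1963) = -28 - 7852 = -7880)
g = -7880
-4422801/g + 1412851/2160397 = -4422801/(-7880) + 1412851/2160397 = -4422801*(-1/7880) + 1412851*(1/2160397) = 4422801/7880 + 1412851/2160397 = 9566139277877/17023928360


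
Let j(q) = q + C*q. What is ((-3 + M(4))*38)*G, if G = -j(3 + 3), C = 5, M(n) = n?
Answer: -1368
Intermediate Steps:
j(q) = 6*q (j(q) = q + 5*q = 6*q)
G = -36 (G = -6*(3 + 3) = -6*6 = -1*36 = -36)
((-3 + M(4))*38)*G = ((-3 + 4)*38)*(-36) = (1*38)*(-36) = 38*(-36) = -1368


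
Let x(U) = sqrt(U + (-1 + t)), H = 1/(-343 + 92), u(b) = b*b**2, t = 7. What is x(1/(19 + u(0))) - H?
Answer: 1/251 + sqrt(2185)/19 ≈ 2.4642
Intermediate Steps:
u(b) = b**3
H = -1/251 (H = 1/(-251) = -1/251 ≈ -0.0039841)
x(U) = sqrt(6 + U) (x(U) = sqrt(U + (-1 + 7)) = sqrt(U + 6) = sqrt(6 + U))
x(1/(19 + u(0))) - H = sqrt(6 + 1/(19 + 0**3)) - 1*(-1/251) = sqrt(6 + 1/(19 + 0)) + 1/251 = sqrt(6 + 1/19) + 1/251 = sqrt(115/19) + 1/251 = sqrt(2185)/19 + 1/251 = 1/251 + sqrt(2185)/19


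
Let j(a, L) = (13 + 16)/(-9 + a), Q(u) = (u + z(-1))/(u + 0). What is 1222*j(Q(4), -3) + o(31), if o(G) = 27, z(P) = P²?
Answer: -140915/31 ≈ -4545.6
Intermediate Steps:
Q(u) = (1 + u)/u (Q(u) = (u + (-1)²)/(u + 0) = (u + 1)/u = (1 + u)/u)
j(a, L) = 29/(-9 + a)
1222*j(Q(4), -3) + o(31) = 1222*(29/(-9 + (1 + 4)/4)) + 27 = 1222*(29/(-9 + (¼)*5)) + 27 = 1222*(29/(-9 + 5/4)) + 27 = 1222*(29/(-31/4)) + 27 = 1222*(29*(-4/31)) + 27 = 1222*(-116/31) + 27 = -141752/31 + 27 = -140915/31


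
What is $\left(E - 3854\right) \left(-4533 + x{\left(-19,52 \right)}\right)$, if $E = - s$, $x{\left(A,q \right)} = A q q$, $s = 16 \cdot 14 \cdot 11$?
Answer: $353233062$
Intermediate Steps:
$s = 2464$ ($s = 224 \cdot 11 = 2464$)
$x{\left(A,q \right)} = A q^{2}$
$E = -2464$ ($E = \left(-1\right) 2464 = -2464$)
$\left(E - 3854\right) \left(-4533 + x{\left(-19,52 \right)}\right) = \left(-2464 - 3854\right) \left(-4533 - 19 \cdot 52^{2}\right) = - 6318 \left(-4533 - 51376\right) = \left(-6318\right) \left(-55909\right) = 353233062$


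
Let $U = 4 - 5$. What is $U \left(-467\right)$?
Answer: $467$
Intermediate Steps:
$U = -1$ ($U = 4 - 5 = -1$)
$U \left(-467\right) = \left(-1\right) \left(-467\right) = 467$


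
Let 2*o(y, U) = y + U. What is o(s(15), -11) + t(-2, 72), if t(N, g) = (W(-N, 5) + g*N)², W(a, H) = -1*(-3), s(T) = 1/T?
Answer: 298133/15 ≈ 19876.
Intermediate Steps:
W(a, H) = 3
t(N, g) = (3 + N*g)² (t(N, g) = (3 + g*N)² = (3 + N*g)²)
o(y, U) = U/2 + y/2 (o(y, U) = (y + U)/2 = (U + y)/2 = U/2 + y/2)
o(s(15), -11) + t(-2, 72) = ((½)*(-11) + (½)/15) + (3 - 2*72)² = (-11/2 + (½)*(1/15)) + (3 - 144)² = (-11/2 + 1/30) + (-141)² = -82/15 + 19881 = 298133/15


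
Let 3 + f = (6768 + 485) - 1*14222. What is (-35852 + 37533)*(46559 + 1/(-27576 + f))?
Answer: 2703922676411/34548 ≈ 7.8266e+7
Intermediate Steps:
f = -6972 (f = -3 + ((6768 + 485) - 1*14222) = -3 + (7253 - 14222) = -3 - 6969 = -6972)
(-35852 + 37533)*(46559 + 1/(-27576 + f)) = (-35852 + 37533)*(46559 + 1/(-27576 - 6972)) = 1681*(46559 + 1/(-34548)) = 1681*(46559 - 1/34548) = 1681*(1608520331/34548) = 2703922676411/34548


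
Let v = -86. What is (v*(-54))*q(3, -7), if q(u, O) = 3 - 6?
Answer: -13932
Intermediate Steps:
q(u, O) = -3
(v*(-54))*q(3, -7) = -86*(-54)*(-3) = 4644*(-3) = -13932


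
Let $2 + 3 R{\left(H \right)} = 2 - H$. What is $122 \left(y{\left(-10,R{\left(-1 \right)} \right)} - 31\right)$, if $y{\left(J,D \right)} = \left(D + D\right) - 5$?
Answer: $- \frac{12932}{3} \approx -4310.7$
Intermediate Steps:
$R{\left(H \right)} = - \frac{H}{3}$ ($R{\left(H \right)} = - \frac{2}{3} + \frac{2 - H}{3} = - \frac{2}{3} - \left(- \frac{2}{3} + \frac{H}{3}\right) = - \frac{H}{3}$)
$y{\left(J,D \right)} = -5 + 2 D$ ($y{\left(J,D \right)} = 2 D - 5 = -5 + 2 D$)
$122 \left(y{\left(-10,R{\left(-1 \right)} \right)} - 31\right) = 122 \left(\left(-5 + 2 \left(\left(- \frac{1}{3}\right) \left(-1\right)\right)\right) - 31\right) = 122 \left(\left(-5 + 2 \cdot \frac{1}{3}\right) - 31\right) = 122 \left(\left(-5 + \frac{2}{3}\right) - 31\right) = 122 \left(- \frac{13}{3} - 31\right) = 122 \left(- \frac{106}{3}\right) = - \frac{12932}{3}$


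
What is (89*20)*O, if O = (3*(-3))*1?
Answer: -16020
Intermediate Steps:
O = -9 (O = -9*1 = -9)
(89*20)*O = (89*20)*(-9) = 1780*(-9) = -16020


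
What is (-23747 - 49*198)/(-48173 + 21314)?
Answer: 33449/26859 ≈ 1.2454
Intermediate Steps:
(-23747 - 49*198)/(-48173 + 21314) = (-23747 - 9702)/(-26859) = -33449*(-1/26859) = 33449/26859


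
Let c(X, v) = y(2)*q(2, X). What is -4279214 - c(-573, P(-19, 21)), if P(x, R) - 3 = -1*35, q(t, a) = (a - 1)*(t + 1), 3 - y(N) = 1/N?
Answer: -4274909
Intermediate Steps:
y(N) = 3 - 1/N
q(t, a) = (1 + t)*(-1 + a) (q(t, a) = (-1 + a)*(1 + t) = (1 + t)*(-1 + a))
P(x, R) = -32 (P(x, R) = 3 - 1*35 = 3 - 35 = -32)
c(X, v) = -15/2 + 15*X/2 (c(X, v) = (3 - 1/2)*(-1 + X - 1*2 + X*2) = (3 - 1*½)*(-1 + X - 2 + 2*X) = (3 - ½)*(-3 + 3*X) = 5*(-3 + 3*X)/2 = -15/2 + 15*X/2)
-4279214 - c(-573, P(-19, 21)) = -4279214 - (-15/2 + (15/2)*(-573)) = -4279214 - (-15/2 - 8595/2) = -4279214 - 1*(-4305) = -4279214 + 4305 = -4274909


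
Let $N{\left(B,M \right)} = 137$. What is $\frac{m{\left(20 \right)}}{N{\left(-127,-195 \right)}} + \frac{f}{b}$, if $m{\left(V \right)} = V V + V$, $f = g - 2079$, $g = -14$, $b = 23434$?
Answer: $\frac{9555539}{3210458} \approx 2.9764$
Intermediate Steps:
$f = -2093$ ($f = -14 - 2079 = -2093$)
$m{\left(V \right)} = V + V^{2}$ ($m{\left(V \right)} = V^{2} + V = V + V^{2}$)
$\frac{m{\left(20 \right)}}{N{\left(-127,-195 \right)}} + \frac{f}{b} = \frac{20 \left(1 + 20\right)}{137} - \frac{2093}{23434} = 20 \cdot 21 \cdot \frac{1}{137} - \frac{2093}{23434} = 420 \cdot \frac{1}{137} - \frac{2093}{23434} = \frac{420}{137} - \frac{2093}{23434} = \frac{9555539}{3210458}$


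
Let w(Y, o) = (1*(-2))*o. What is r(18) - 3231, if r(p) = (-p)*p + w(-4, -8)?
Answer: -3539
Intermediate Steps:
w(Y, o) = -2*o
r(p) = 16 - p² (r(p) = (-p)*p - 2*(-8) = -p² + 16 = 16 - p²)
r(18) - 3231 = (16 - 1*18²) - 3231 = (16 - 1*324) - 3231 = (16 - 324) - 3231 = -308 - 3231 = -3539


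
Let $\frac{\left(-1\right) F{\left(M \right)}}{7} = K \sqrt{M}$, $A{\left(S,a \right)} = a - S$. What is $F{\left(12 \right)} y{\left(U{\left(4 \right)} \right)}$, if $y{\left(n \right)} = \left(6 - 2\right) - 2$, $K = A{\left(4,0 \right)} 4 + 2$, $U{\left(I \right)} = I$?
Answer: $392 \sqrt{3} \approx 678.96$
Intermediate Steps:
$K = -14$ ($K = \left(0 - 4\right) 4 + 2 = \left(-4\right) 4 + 2 = -16 + 2 = -14$)
$y{\left(n \right)} = 2$ ($y{\left(n \right)} = 4 - 2 = 2$)
$F{\left(M \right)} = 98 \sqrt{M}$ ($F{\left(M \right)} = - 7 \left(- 14 \sqrt{M}\right) = 98 \sqrt{M}$)
$F{\left(12 \right)} y{\left(U{\left(4 \right)} \right)} = 98 \sqrt{12} \cdot 2 = 98 \cdot 2 \sqrt{3} \cdot 2 = 196 \sqrt{3} \cdot 2 = 392 \sqrt{3}$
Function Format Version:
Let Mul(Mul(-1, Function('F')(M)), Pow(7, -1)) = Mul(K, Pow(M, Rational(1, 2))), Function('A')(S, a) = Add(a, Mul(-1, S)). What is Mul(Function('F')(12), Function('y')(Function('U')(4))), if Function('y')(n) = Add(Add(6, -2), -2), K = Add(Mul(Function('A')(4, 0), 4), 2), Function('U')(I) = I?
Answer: Mul(392, Pow(3, Rational(1, 2))) ≈ 678.96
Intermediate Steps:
K = -14 (K = Add(Mul(Add(0, Mul(-1, 4)), 4), 2) = Add(Mul(Add(0, -4), 4), 2) = Add(Mul(-4, 4), 2) = Add(-16, 2) = -14)
Function('y')(n) = 2 (Function('y')(n) = Add(4, -2) = 2)
Function('F')(M) = Mul(98, Pow(M, Rational(1, 2))) (Function('F')(M) = Mul(-7, Mul(-14, Pow(M, Rational(1, 2)))) = Mul(98, Pow(M, Rational(1, 2))))
Mul(Function('F')(12), Function('y')(Function('U')(4))) = Mul(Mul(98, Pow(12, Rational(1, 2))), 2) = Mul(Mul(98, Mul(2, Pow(3, Rational(1, 2)))), 2) = Mul(Mul(196, Pow(3, Rational(1, 2))), 2) = Mul(392, Pow(3, Rational(1, 2)))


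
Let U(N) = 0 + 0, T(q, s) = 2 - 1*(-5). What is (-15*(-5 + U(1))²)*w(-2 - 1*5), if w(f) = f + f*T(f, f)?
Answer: 21000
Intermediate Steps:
T(q, s) = 7 (T(q, s) = 2 + 5 = 7)
U(N) = 0
w(f) = 8*f (w(f) = f + f*7 = f + 7*f = 8*f)
(-15*(-5 + U(1))²)*w(-2 - 1*5) = (-15*(-5 + 0)²)*(8*(-2 - 1*5)) = (-15*(-5)²)*(8*(-2 - 5)) = (-15*25)*(8*(-7)) = -375*(-56) = 21000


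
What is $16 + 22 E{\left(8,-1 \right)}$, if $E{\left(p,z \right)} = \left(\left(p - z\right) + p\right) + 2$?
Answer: $434$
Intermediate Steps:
$E{\left(p,z \right)} = 2 - z + 2 p$ ($E{\left(p,z \right)} = \left(- z + 2 p\right) + 2 = 2 - z + 2 p$)
$16 + 22 E{\left(8,-1 \right)} = 16 + 22 \left(2 - -1 + 2 \cdot 8\right) = 16 + 22 \left(2 + 1 + 16\right) = 16 + 22 \cdot 19 = 16 + 418 = 434$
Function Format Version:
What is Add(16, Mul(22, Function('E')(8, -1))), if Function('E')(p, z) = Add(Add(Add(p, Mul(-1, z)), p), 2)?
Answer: 434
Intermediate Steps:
Function('E')(p, z) = Add(2, Mul(-1, z), Mul(2, p)) (Function('E')(p, z) = Add(Add(Mul(-1, z), Mul(2, p)), 2) = Add(2, Mul(-1, z), Mul(2, p)))
Add(16, Mul(22, Function('E')(8, -1))) = Add(16, Mul(22, Add(2, Mul(-1, -1), Mul(2, 8)))) = Add(16, Mul(22, Add(2, 1, 16))) = Add(16, Mul(22, 19)) = Add(16, 418) = 434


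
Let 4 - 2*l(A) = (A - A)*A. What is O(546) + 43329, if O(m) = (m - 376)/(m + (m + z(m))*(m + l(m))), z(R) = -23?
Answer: 1244192252/28715 ≈ 43329.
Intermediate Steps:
l(A) = 2 (l(A) = 2 - (A - A)*A/2 = 2 - 0*A = 2 - ½*0 = 2 + 0 = 2)
O(m) = (-376 + m)/(m + (-23 + m)*(2 + m)) (O(m) = (m - 376)/(m + (m - 23)*(m + 2)) = (-376 + m)/(m + (-23 + m)*(2 + m)))
O(546) + 43329 = (-376 + 546)/(-46 + 546² - 20*546) + 43329 = 170/(-46 + 298116 - 10920) + 43329 = 170/287150 + 43329 = (1/287150)*170 + 43329 = 17/28715 + 43329 = 1244192252/28715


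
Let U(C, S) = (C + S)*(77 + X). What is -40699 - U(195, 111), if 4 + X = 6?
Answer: -64873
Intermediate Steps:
X = 2 (X = -4 + 6 = 2)
U(C, S) = 79*C + 79*S (U(C, S) = (C + S)*(77 + 2) = (C + S)*79 = 79*C + 79*S)
-40699 - U(195, 111) = -40699 - (79*195 + 79*111) = -40699 - (15405 + 8769) = -40699 - 1*24174 = -40699 - 24174 = -64873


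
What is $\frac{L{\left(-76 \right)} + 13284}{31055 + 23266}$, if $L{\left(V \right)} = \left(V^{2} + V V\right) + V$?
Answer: $\frac{24760}{54321} \approx 0.45581$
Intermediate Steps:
$L{\left(V \right)} = V + 2 V^{2}$ ($L{\left(V \right)} = \left(V^{2} + V^{2}\right) + V = 2 V^{2} + V = V + 2 V^{2}$)
$\frac{L{\left(-76 \right)} + 13284}{31055 + 23266} = \frac{- 76 \left(1 + 2 \left(-76\right)\right) + 13284}{31055 + 23266} = \frac{- 76 \left(1 - 152\right) + 13284}{54321} = \left(\left(-76\right) \left(-151\right) + 13284\right) \frac{1}{54321} = \left(11476 + 13284\right) \frac{1}{54321} = 24760 \cdot \frac{1}{54321} = \frac{24760}{54321}$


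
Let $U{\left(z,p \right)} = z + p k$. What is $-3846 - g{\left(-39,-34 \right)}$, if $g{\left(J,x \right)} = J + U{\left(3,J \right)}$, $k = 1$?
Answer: $-3771$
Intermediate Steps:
$U{\left(z,p \right)} = p + z$ ($U{\left(z,p \right)} = z + p 1 = z + p = p + z$)
$g{\left(J,x \right)} = 3 + 2 J$ ($g{\left(J,x \right)} = J + \left(J + 3\right) = J + \left(3 + J\right) = 3 + 2 J$)
$-3846 - g{\left(-39,-34 \right)} = -3846 - \left(3 + 2 \left(-39\right)\right) = -3846 - \left(3 - 78\right) = -3846 - -75 = -3846 + 75 = -3771$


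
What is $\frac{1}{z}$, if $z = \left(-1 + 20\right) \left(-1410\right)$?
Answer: $- \frac{1}{26790} \approx -3.7327 \cdot 10^{-5}$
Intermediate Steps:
$z = -26790$ ($z = 19 \left(-1410\right) = -26790$)
$\frac{1}{z} = \frac{1}{-26790} = - \frac{1}{26790}$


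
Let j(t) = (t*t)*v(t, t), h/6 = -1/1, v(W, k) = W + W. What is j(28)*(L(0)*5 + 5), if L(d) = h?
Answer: -1097600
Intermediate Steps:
v(W, k) = 2*W
h = -6 (h = 6*(-1/1) = 6*(-1*1) = 6*(-1) = -6)
j(t) = 2*t**3 (j(t) = (t*t)*(2*t) = t**2*(2*t) = 2*t**3)
L(d) = -6
j(28)*(L(0)*5 + 5) = (2*28**3)*(-6*5 + 5) = (2*21952)*(-30 + 5) = 43904*(-25) = -1097600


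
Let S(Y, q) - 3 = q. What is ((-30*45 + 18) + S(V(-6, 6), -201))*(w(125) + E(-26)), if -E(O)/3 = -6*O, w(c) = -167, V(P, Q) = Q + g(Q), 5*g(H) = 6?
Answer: 971550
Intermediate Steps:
g(H) = 6/5 (g(H) = (⅕)*6 = 6/5)
V(P, Q) = 6/5 + Q (V(P, Q) = Q + 6/5 = 6/5 + Q)
S(Y, q) = 3 + q
E(O) = 18*O (E(O) = -(-18)*O = 18*O)
((-30*45 + 18) + S(V(-6, 6), -201))*(w(125) + E(-26)) = ((-30*45 + 18) + (3 - 201))*(-167 + 18*(-26)) = ((-1350 + 18) - 198)*(-167 - 468) = (-1332 - 198)*(-635) = -1530*(-635) = 971550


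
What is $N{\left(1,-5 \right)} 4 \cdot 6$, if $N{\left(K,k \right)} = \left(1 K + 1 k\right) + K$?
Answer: $-72$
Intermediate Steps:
$N{\left(K,k \right)} = k + 2 K$ ($N{\left(K,k \right)} = \left(K + k\right) + K = k + 2 K$)
$N{\left(1,-5 \right)} 4 \cdot 6 = \left(-5 + 2 \cdot 1\right) 4 \cdot 6 = \left(-5 + 2\right) 4 \cdot 6 = \left(-3\right) 4 \cdot 6 = \left(-12\right) 6 = -72$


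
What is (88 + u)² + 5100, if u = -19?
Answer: 9861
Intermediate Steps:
(88 + u)² + 5100 = (88 - 19)² + 5100 = 69² + 5100 = 4761 + 5100 = 9861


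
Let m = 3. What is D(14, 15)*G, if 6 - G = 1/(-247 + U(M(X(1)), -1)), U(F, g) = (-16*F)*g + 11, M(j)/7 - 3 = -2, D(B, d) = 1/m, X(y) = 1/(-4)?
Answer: 745/372 ≈ 2.0027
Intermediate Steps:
X(y) = -¼
D(B, d) = ⅓ (D(B, d) = 1/3 = ⅓)
M(j) = 7 (M(j) = 21 + 7*(-2) = 21 - 14 = 7)
U(F, g) = 11 - 16*F*g (U(F, g) = -16*F*g + 11 = 11 - 16*F*g)
G = 745/124 (G = 6 - 1/(-247 + (11 - 16*7*(-1))) = 6 - 1/(-247 + (11 + 112)) = 6 - 1/(-247 + 123) = 6 - 1/(-124) = 6 - 1*(-1/124) = 6 + 1/124 = 745/124 ≈ 6.0081)
D(14, 15)*G = (⅓)*(745/124) = 745/372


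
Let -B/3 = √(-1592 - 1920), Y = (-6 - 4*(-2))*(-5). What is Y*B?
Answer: 60*I*√878 ≈ 1777.9*I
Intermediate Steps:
Y = -10 (Y = (-6 + 8)*(-5) = 2*(-5) = -10)
B = -6*I*√878 (B = -3*√(-1592 - 1920) = -6*I*√878 ≈ -177.79*I)
Y*B = -(-60)*I*√878 = 60*I*√878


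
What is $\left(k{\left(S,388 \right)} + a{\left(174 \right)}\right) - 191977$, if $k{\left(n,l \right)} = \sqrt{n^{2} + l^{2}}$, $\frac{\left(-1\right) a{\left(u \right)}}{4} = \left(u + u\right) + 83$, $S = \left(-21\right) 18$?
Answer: $-193701 + 2 \sqrt{73357} \approx -1.9316 \cdot 10^{5}$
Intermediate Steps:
$S = -378$
$a{\left(u \right)} = -332 - 8 u$ ($a{\left(u \right)} = - 4 \left(\left(u + u\right) + 83\right) = - 4 \left(2 u + 83\right) = - 4 \left(83 + 2 u\right) = -332 - 8 u$)
$k{\left(n,l \right)} = \sqrt{l^{2} + n^{2}}$
$\left(k{\left(S,388 \right)} + a{\left(174 \right)}\right) - 191977 = \left(\sqrt{388^{2} + \left(-378\right)^{2}} - 1724\right) - 191977 = \left(\sqrt{150544 + 142884} - 1724\right) - 191977 = \left(\sqrt{293428} - 1724\right) - 191977 = \left(2 \sqrt{73357} - 1724\right) - 191977 = \left(-1724 + 2 \sqrt{73357}\right) - 191977 = -193701 + 2 \sqrt{73357}$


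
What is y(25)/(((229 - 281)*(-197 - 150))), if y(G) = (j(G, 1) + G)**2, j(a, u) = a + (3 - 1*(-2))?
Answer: 3025/18044 ≈ 0.16765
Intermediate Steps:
j(a, u) = 5 + a (j(a, u) = a + (3 + 2) = a + 5 = 5 + a)
y(G) = (5 + 2*G)**2 (y(G) = ((5 + G) + G)**2 = (5 + 2*G)**2)
y(25)/(((229 - 281)*(-197 - 150))) = (5 + 2*25)**2/(((229 - 281)*(-197 - 150))) = (5 + 50)**2/((-52*(-347))) = 55**2/18044 = 3025*(1/18044) = 3025/18044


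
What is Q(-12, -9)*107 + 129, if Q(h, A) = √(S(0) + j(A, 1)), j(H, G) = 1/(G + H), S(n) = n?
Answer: 129 + 107*I*√2/4 ≈ 129.0 + 37.83*I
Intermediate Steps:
Q(h, A) = √(1/(1 + A)) (Q(h, A) = √(0 + 1/(1 + A)) = √(1/(1 + A)))
Q(-12, -9)*107 + 129 = √(1/(1 - 9))*107 + 129 = √(1/(-8))*107 + 129 = √(-⅛)*107 + 129 = (I*√2/4)*107 + 129 = 107*I*√2/4 + 129 = 129 + 107*I*√2/4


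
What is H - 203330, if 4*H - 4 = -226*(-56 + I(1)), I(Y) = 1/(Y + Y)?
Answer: -800773/4 ≈ -2.0019e+5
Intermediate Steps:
I(Y) = 1/(2*Y)
H = 12547/4 (H = 1 + (-226*(-56 + (½)/1))/4 = 1 + (-226*(-56 + (½)*1))/4 = 1 + (-226*(-56 + ½))/4 = 1 + (-226*(-111/2))/4 = 1 + (¼)*12543 = 1 + 12543/4 = 12547/4 ≈ 3136.8)
H - 203330 = 12547/4 - 203330 = -800773/4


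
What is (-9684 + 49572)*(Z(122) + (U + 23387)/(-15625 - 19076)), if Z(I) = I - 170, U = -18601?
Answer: -22210090464/11567 ≈ -1.9201e+6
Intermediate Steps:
Z(I) = -170 + I
(-9684 + 49572)*(Z(122) + (U + 23387)/(-15625 - 19076)) = (-9684 + 49572)*((-170 + 122) + (-18601 + 23387)/(-15625 - 19076)) = 39888*(-48 + 4786/(-34701)) = 39888*(-48 + 4786*(-1/34701)) = 39888*(-48 - 4786/34701) = 39888*(-1670434/34701) = -22210090464/11567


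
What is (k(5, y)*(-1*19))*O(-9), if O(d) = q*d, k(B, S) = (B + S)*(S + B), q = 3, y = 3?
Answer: 32832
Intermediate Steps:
k(B, S) = (B + S)**2 (k(B, S) = (B + S)*(B + S) = (B + S)**2)
O(d) = 3*d
(k(5, y)*(-1*19))*O(-9) = ((5 + 3)**2*(-1*19))*(3*(-9)) = (8**2*(-19))*(-27) = (64*(-19))*(-27) = -1216*(-27) = 32832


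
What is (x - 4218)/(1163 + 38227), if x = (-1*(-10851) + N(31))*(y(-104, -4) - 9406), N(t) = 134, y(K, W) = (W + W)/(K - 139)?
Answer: -12554445112/4785885 ≈ -2623.2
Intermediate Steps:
y(K, W) = 2*W/(-139 + K) (y(K, W) = (2*W)/(-139 + K) = 2*W/(-139 + K))
x = -25107865250/243 (x = (-1*(-10851) + 134)*(2*(-4)/(-139 - 104) - 9406) = (10851 + 134)*(2*(-4)/(-243) - 9406) = 10985*(2*(-4)*(-1/243) - 9406) = 10985*(8/243 - 9406) = 10985*(-2285650/243) = -25107865250/243 ≈ -1.0332e+8)
(x - 4218)/(1163 + 38227) = (-25107865250/243 - 4218)/(1163 + 38227) = -25108890224/243/39390 = -25108890224/243*1/39390 = -12554445112/4785885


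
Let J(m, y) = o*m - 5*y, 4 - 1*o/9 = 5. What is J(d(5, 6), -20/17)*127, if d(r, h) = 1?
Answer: -6731/17 ≈ -395.94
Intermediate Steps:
o = -9 (o = 36 - 9*5 = 36 - 45 = -9)
J(m, y) = -9*m - 5*y
J(d(5, 6), -20/17)*127 = (-9*1 - (-100)/17)*127 = (-9 - (-100)/17)*127 = (-9 - 5*(-20/17))*127 = (-9 + 100/17)*127 = -53/17*127 = -6731/17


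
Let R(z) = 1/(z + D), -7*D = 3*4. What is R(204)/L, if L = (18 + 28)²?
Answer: 7/2996256 ≈ 2.3362e-6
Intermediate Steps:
D = -12/7 (D = -3*4/7 = -⅐*12 = -12/7 ≈ -1.7143)
L = 2116 (L = 46² = 2116)
R(z) = 1/(-12/7 + z) (R(z) = 1/(z - 12/7) = 1/(-12/7 + z))
R(204)/L = (7/(-12 + 7*204))/2116 = (7/(-12 + 1428))*(1/2116) = (7/1416)*(1/2116) = 7/2996256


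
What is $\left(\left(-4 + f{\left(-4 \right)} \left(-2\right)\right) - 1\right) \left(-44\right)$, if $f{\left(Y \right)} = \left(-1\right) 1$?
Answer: $132$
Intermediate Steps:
$f{\left(Y \right)} = -1$
$\left(\left(-4 + f{\left(-4 \right)} \left(-2\right)\right) - 1\right) \left(-44\right) = \left(\left(-4 - -2\right) - 1\right) \left(-44\right) = \left(\left(-4 + 2\right) - 1\right) \left(-44\right) = \left(-2 - 1\right) \left(-44\right) = \left(-3\right) \left(-44\right) = 132$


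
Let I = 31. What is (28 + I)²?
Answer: 3481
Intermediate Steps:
(28 + I)² = (28 + 31)² = 59² = 3481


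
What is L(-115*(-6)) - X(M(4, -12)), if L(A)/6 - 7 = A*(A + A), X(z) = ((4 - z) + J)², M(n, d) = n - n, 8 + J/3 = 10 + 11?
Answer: 5711393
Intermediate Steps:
J = 39 (J = -24 + 3*(10 + 11) = -24 + 3*21 = -24 + 63 = 39)
M(n, d) = 0
X(z) = (43 - z)² (X(z) = ((4 - z) + 39)² = (43 - z)²)
L(A) = 42 + 12*A² (L(A) = 42 + 6*(A*(A + A)) = 42 + 6*(A*(2*A)) = 42 + 6*(2*A²) = 42 + 12*A²)
L(-115*(-6)) - X(M(4, -12)) = (42 + 12*(-115*(-6))²) - (43 - 1*0)² = (42 + 12*690²) - (43 + 0)² = (42 + 12*476100) - 1*43² = (42 + 5713200) - 1*1849 = 5713242 - 1849 = 5711393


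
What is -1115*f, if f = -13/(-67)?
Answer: -14495/67 ≈ -216.34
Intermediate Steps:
f = 13/67 (f = -13*(-1/67) = 13/67 ≈ 0.19403)
-1115*f = -1115*13/67 = -14495/67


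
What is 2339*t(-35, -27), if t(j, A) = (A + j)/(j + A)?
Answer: 2339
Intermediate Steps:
t(j, A) = 1 (t(j, A) = (A + j)/(A + j) = 1)
2339*t(-35, -27) = 2339*1 = 2339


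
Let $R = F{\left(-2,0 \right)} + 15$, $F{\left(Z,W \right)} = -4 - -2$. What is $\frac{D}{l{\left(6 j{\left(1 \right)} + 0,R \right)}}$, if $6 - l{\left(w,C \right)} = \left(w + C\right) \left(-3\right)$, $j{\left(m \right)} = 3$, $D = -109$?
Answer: $- \frac{109}{99} \approx -1.101$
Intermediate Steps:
$F{\left(Z,W \right)} = -2$ ($F{\left(Z,W \right)} = -4 + 2 = -2$)
$R = 13$ ($R = -2 + 15 = 13$)
$l{\left(w,C \right)} = 6 + 3 C + 3 w$ ($l{\left(w,C \right)} = 6 - \left(w + C\right) \left(-3\right) = 6 - \left(C + w\right) \left(-3\right) = 6 - \left(- 3 C - 3 w\right) = 6 + \left(3 C + 3 w\right) = 6 + 3 C + 3 w$)
$\frac{D}{l{\left(6 j{\left(1 \right)} + 0,R \right)}} = - \frac{109}{6 + 3 \cdot 13 + 3 \left(6 \cdot 3 + 0\right)} = - \frac{109}{6 + 39 + 3 \left(18 + 0\right)} = - \frac{109}{6 + 39 + 3 \cdot 18} = - \frac{109}{6 + 39 + 54} = - \frac{109}{99}$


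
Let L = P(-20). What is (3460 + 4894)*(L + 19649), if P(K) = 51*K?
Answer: 155626666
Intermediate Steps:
L = -1020 (L = 51*(-20) = -1020)
(3460 + 4894)*(L + 19649) = (3460 + 4894)*(-1020 + 19649) = 8354*18629 = 155626666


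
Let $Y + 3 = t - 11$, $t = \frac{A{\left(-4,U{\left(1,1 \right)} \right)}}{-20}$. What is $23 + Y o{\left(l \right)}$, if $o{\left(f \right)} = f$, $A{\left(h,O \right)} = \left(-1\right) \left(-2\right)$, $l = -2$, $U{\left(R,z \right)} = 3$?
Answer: $\frac{256}{5} \approx 51.2$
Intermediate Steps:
$A{\left(h,O \right)} = 2$
$t = - \frac{1}{10}$ ($t = \frac{2}{-20} = 2 \left(- \frac{1}{20}\right) = - \frac{1}{10} \approx -0.1$)
$Y = - \frac{141}{10}$ ($Y = -3 - \frac{111}{10} = - \frac{141}{10} \approx -14.1$)
$23 + Y o{\left(l \right)} = 23 - - \frac{141}{5} = 23 + \frac{141}{5} = \frac{256}{5}$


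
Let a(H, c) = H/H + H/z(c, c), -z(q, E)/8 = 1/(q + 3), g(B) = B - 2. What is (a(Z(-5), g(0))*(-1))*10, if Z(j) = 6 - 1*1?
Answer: -15/4 ≈ -3.7500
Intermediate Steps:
g(B) = -2 + B
z(q, E) = -8/(3 + q) (z(q, E) = -8/(q + 3) = -8/(3 + q))
Z(j) = 5 (Z(j) = 6 - 1 = 5)
a(H, c) = 1 + H*(-3/8 - c/8) (a(H, c) = H/H + H/((-8/(3 + c))) = 1 + H*(-3/8 - c/8))
(a(Z(-5), g(0))*(-1))*10 = ((1 - 1/8*5*(3 + (-2 + 0)))*(-1))*10 = ((1 - 1/8*5*(3 - 2))*(-1))*10 = ((1 - 1/8*5*1)*(-1))*10 = ((1 - 5/8)*(-1))*10 = ((3/8)*(-1))*10 = -3/8*10 = -15/4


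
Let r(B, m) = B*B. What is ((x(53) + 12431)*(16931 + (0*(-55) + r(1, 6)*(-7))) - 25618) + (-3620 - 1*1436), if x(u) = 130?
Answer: 212551690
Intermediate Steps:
r(B, m) = B**2
((x(53) + 12431)*(16931 + (0*(-55) + r(1, 6)*(-7))) - 25618) + (-3620 - 1*1436) = ((130 + 12431)*(16931 + (0*(-55) + 1**2*(-7))) - 25618) + (-3620 - 1*1436) = (12561*(16931 + (0 + 1*(-7))) - 25618) + (-3620 - 1436) = (12561*(16931 + (0 - 7)) - 25618) - 5056 = (12561*(16931 - 7) - 25618) - 5056 = (12561*16924 - 25618) - 5056 = (212582364 - 25618) - 5056 = 212556746 - 5056 = 212551690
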